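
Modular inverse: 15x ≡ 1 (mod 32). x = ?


Use the extended Euclidean algorithm to write 1 = 15·s + 32·t; then s mod 32 is the inverse.
Euclidean algorithm:
  15 = 0·32 + 15
  32 = 2·15 + 2
  15 = 7·2 + 1
  2 = 2·1 + 0
gcd(15,32) = 1
Back-substitution gives: 15·(15) + 32·(-7) = 1
So 15⁻¹ ≡ 15 ≡ 15 (mod 32)
Check: 15 × 15 = 225 ≡ 1 (mod 32) ✓

15⁻¹ ≡ 15 (mod 32)


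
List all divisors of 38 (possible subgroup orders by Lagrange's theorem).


Lagrange's theorem: |H| divides |G|
|G| = 38
Divisors of 38: 1, 2, 19, 38

Possible subgroup orders: {1, 2, 19, 38}


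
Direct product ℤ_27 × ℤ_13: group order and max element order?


|ℤ_27 × ℤ_13| = 27 × 13 = 351
Max element order = lcm(27,13) = 351
Cyclic? Yes (gcd=1)

|ℤ_27×ℤ_13| = 351, max element order = 351


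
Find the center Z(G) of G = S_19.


Z(G) = {g ∈ G | gx = xg for all x ∈ G}
S_n is non-abelian for n ≥ 3; Z(S_19) is trivial

Z(S_19) = {e}


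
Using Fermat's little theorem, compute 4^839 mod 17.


Fermat's little theorem: if p is prime and gcd(a,p)=1, then a^(p-1) ≡ 1 (mod p)
p = 17 is prime, gcd(4,17) = 1
Reduce exponent: 839 mod 16 = 7
So 4^839 ≡ 4^7 (mod 17)
4^7 mod 17 = 13

4^839 ≡ 13 (mod 17)


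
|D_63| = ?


|D_n| = 2n (n rotations and n reflections)
|D_63| = 2×63 = 126

|D_63| = 126


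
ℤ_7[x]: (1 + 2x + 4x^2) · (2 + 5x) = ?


Expand and collect like terms; reduce coefficients mod 7:
x^0: 1·2 = 2 ≡ 2 (mod 7)
x^1: 1·5 + 2·2 = 9 ≡ 2 (mod 7)
x^2: 2·5 + 4·2 = 18 ≡ 4 (mod 7)
x^3: 4·5 = 20 ≡ 6 (mod 7)
Result: 2 + 2x + 4x^2 + 6x^3

f · g = 2 + 2x + 4x^2 + 6x^3


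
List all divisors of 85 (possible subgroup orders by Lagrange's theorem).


Lagrange's theorem: |H| divides |G|
|G| = 85
Divisors of 85: 1, 5, 17, 85

Possible subgroup orders: {1, 5, 17, 85}


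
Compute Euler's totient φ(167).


Factor n: 167 = 167
φ(n) = n · ∏(1 - 1/p) over distinct primes p | n
φ(167) = 167 · (1 - 1/167) = 166

φ(167) = 166


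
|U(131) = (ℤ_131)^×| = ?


U(n) is the group of units mod n; |U(n)| = φ(n)
|U(131)| = φ(131) = 130

|U(131) = (ℤ_131)^×| = 130


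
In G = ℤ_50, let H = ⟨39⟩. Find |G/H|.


|⟨39⟩| = n / gcd(39, 50) = 50 / 1 = 50
H is normal (ℤ_50 is abelian).
|G/H| = |G| / |H| = 50 / 50 = 1

|G/H| = 1


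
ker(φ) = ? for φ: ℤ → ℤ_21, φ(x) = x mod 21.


Kernel = preimage of identity
ker(φ) = {x ∈ ℤ : x ≡ 0 (mod 21)} = 21ℤ = {0, ±21, ±42, ...}

ker(φ) = 21ℤ


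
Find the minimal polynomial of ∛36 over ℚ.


∛36 satisfies x³ - 36 = 0, irreducible over ℚ (no rational root; 36 is not a perfect cube)

Minimal polynomial: x³ - 36


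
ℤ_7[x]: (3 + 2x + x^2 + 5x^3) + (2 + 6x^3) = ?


Add coefficients mod 7:
x^0: 3 + 2 = 5 (mod 7)
x^1: 2 + 0 = 2 (mod 7)
x^2: 1 + 0 = 1 (mod 7)
x^3: 5 + 6 = 4 (mod 7)
Result: 5 + 2x + x^2 + 4x^3

f + g = 5 + 2x + x^2 + 4x^3


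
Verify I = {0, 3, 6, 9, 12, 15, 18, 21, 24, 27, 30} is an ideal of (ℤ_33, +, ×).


Check ideal conditions for I = {0, 3, 6, 9, 12, 15, 18, 21, 24, 27, 30} in ℤ_33:
(1) I is an additive subgroup? Yes
(2) For r ∈ ℤ_33 and a ∈ I: r·a ∈ I? Yes

Yes, I is an ideal of ℤ_33


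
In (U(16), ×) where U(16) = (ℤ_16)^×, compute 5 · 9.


Operation: multiplication mod 16
5 · 9 = (a × b) mod 16 with a = 5, b = 9

5 · 9 = 13


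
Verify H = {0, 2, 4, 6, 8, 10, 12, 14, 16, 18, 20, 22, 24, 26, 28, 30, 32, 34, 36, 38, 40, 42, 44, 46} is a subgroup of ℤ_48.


Subgroup test for H = {0, 2, 4, 6, 8, 10, 12, 14, 16, 18, 20, 22, 24, 26, 28, 30, 32, 34, 36, 38, 40, 42, 44, 46} in (ℤ_48, +):
(1) 0 ∈ H? Yes
(2) Closure: for all a,b ∈ H, (a+b) mod 48 ∈ H? Yes
(3) Inverses: for all a ∈ H, -a mod 48 ∈ H? Yes

Yes, H is a subgroup of ℤ_48


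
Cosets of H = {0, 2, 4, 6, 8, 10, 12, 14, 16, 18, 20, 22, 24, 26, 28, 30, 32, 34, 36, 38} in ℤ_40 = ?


H = {0, 2, 4, 6, 8, 10, 12, 14, 16, 18, 20, 22, 24, 26, 28, 30, 32, 34, 36, 38}, |H| = 20
Number of cosets = |G|/|H| = 40/20 = 2
0 + H = {0, 2, 4, 6, 8, 10, 12, 14, 16, 18, 20, 22, 24, 26, 28, 30, 32, 34, 36, 38}
1 + H = {1, 3, 5, 7, 9, 11, 13, 15, 17, 19, 21, 23, 25, 27, 29, 31, 33, 35, 37, 39}

Cosets: 0+H={0,2,4,6,8,10,12,14,16,18,20,22,24,26,28,30,32,34,36,38}; 1+H={1,3,5,7,9,11,13,15,17,19,21,23,25,27,29,31,33,35,37,39}


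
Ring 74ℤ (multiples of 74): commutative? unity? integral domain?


74ℤ is a commutative ring under +,× but has no multiplicative identity (1 ∉ 74ℤ); it has no zero divisors, but without unity it is not an integral domain
Commutative: Yes
Integral domain: No
Has unity: No

74ℤ (multiples of 74): Commutative=Yes, Unity=No


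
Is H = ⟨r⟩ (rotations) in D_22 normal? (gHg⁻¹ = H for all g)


H = ⟨r⟩ (rotations) in D_22
The rotation subgroup ⟨r⟩ has index 2 in D_22, so it is normal

Yes, normal subgroup


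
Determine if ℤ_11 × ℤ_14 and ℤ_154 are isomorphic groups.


Comparing ℤ_11 × ℤ_14 and ℤ_154:
gcd(11,14) = 1, so ℤ_11 × ℤ_14 ≅ ℤ_154 (CRT)

Yes, ℤ_11 × ℤ_14 ≅ ℤ_154


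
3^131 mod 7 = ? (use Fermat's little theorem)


Fermat's little theorem: if p is prime and gcd(a,p)=1, then a^(p-1) ≡ 1 (mod p)
p = 7 is prime, gcd(3,7) = 1
Reduce exponent: 131 mod 6 = 5
So 3^131 ≡ 3^5 (mod 7)
3^5 mod 7 = 5

3^131 ≡ 5 (mod 7)


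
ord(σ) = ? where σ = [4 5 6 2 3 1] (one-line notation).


Cycle decomposition: (1 4 2 5 3 6)
Cycle lengths: 6
Order = lcm(6) = 6

ord(σ) = 6


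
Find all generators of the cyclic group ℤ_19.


g generates ℤ_n iff gcd(g,n) = 1
Prime factors of 19: 19
Generators are g ∈ {1,...,18} not divisible by any of these primes.
Generators: {1, 2, 3, 4, 5, 6, 7, 8, 9, 10, 11, 12, 13, 14, 15, 16, 17, 18}
Number of generators = φ(19) = 18

Generators of ℤ_19 = {1, 2, 3, 4, 5, 6, 7, 8, 9, 10, 11, 12, 13, 14, 15, 16, 17, 18}


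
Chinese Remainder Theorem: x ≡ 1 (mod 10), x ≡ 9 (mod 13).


m₁ = 10, m₂ = 13, gcd = 1, so CRT applies. M = m₁·m₂ = 130
Let M₁ = M/m₁ = 13, M₂ = M/m₂ = 10
Find y₁ ≡ M₁⁻¹ (mod m₁): 13⁻¹ ≡ 7 (mod 10)
Find y₂ ≡ M₂⁻¹ (mod m₂): 10⁻¹ ≡ 4 (mod 13)
x = a₁·M₁·y₁ + a₂·M₂·y₂ = 1·13·7 + 9·10·4 = 451
Reduce mod 130: x ≡ 61
Check: 61 mod 10 = 1 ✓, 61 mod 13 = 9 ✓

x ≡ 61 (mod 130)


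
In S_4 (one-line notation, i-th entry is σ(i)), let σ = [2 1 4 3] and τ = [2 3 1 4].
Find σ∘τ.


σ∘τ: apply τ first, then σ
1 →τ 2 →σ 1
2 →τ 3 →σ 4
3 →τ 1 →σ 2
4 →τ 4 →σ 3

σ∘τ = [1 4 2 3]


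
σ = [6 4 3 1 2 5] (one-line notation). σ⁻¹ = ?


To find σ⁻¹, swap domain and range:
σ(1) = 6 → σ⁻¹(6) = 1
σ(2) = 4 → σ⁻¹(4) = 2
σ(3) = 3 → σ⁻¹(3) = 3
σ(4) = 1 → σ⁻¹(1) = 4
σ(5) = 2 → σ⁻¹(2) = 5
σ(6) = 5 → σ⁻¹(5) = 6

σ⁻¹ = [4 5 3 2 6 1]


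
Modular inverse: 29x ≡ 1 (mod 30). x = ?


Use the extended Euclidean algorithm to write 1 = 29·s + 30·t; then s mod 30 is the inverse.
Euclidean algorithm:
  29 = 0·30 + 29
  30 = 1·29 + 1
  29 = 29·1 + 0
gcd(29,30) = 1
Back-substitution gives: 29·(-1) + 30·(1) = 1
So 29⁻¹ ≡ -1 ≡ 29 (mod 30)
Check: 29 × 29 = 841 ≡ 1 (mod 30) ✓

29⁻¹ ≡ 29 (mod 30)


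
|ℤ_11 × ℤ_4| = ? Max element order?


|ℤ_11 × ℤ_4| = 11 × 4 = 44
Max element order = lcm(11,4) = 44
Cyclic? Yes (gcd=1)

|ℤ_11×ℤ_4| = 44, max element order = 44


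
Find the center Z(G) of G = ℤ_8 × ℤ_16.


Z(G) = {g ∈ G | gx = xg for all x ∈ G}
Direct product of abelian groups is abelian, so Z(G) = G

Z(ℤ_8 × ℤ_16) = ℤ_8 × ℤ_16


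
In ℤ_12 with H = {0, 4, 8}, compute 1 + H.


1 + H = {1 + h (mod 12) : h ∈ H}
1+0=1, 1+4=5, 1+8=9

1 + H = {1, 5, 9}


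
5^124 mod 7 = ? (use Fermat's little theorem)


Fermat's little theorem: if p is prime and gcd(a,p)=1, then a^(p-1) ≡ 1 (mod p)
p = 7 is prime, gcd(5,7) = 1
Reduce exponent: 124 mod 6 = 4
So 5^124 ≡ 5^4 (mod 7)
5^4 mod 7 = 2

5^124 ≡ 2 (mod 7)


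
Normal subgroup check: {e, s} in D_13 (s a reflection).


H = {e, s} in D_13 (s a reflection)
r·s·r⁻¹ = sr⁻² ≠ s for n ≥ 3, so {e, s} is not closed under conjugation

No, not a normal subgroup


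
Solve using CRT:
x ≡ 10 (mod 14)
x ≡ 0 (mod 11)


m₁ = 14, m₂ = 11, gcd = 1, so CRT applies. M = m₁·m₂ = 154
Let M₁ = M/m₁ = 11, M₂ = M/m₂ = 14
Find y₁ ≡ M₁⁻¹ (mod m₁): 11⁻¹ ≡ 9 (mod 14)
Find y₂ ≡ M₂⁻¹ (mod m₂): 14⁻¹ ≡ 4 (mod 11)
x = a₁·M₁·y₁ + a₂·M₂·y₂ = 10·11·9 + 0·14·4 = 990
Reduce mod 154: x ≡ 66
Check: 66 mod 14 = 10 ✓, 66 mod 11 = 0 ✓

x ≡ 66 (mod 154)


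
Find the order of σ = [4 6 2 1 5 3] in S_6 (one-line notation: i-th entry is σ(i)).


Cycle decomposition: (1 4) (2 6 3)
Cycle lengths: 2, 3
Order = lcm(2, 3) = 6

ord(σ) = 6


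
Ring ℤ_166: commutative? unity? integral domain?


ℤ_166 is a commutative ring with unity 1; 166 = 2×83 is composite, so 2·83 ≡ 0 gives zero divisors (not an integral domain)
Commutative: Yes
Integral domain: No
Has unity: Yes

ℤ_166: Commutative=Yes, Unity=Yes


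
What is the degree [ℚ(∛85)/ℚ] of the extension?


∛85 has minimal polynomial x³ - 85 (irreducible over ℚ since 85 is not a perfect cube)

[ℚ(∛85)/ℚ] = 3


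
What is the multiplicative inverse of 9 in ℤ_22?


Use the extended Euclidean algorithm to write 1 = 9·s + 22·t; then s mod 22 is the inverse.
Euclidean algorithm:
  9 = 0·22 + 9
  22 = 2·9 + 4
  9 = 2·4 + 1
  4 = 4·1 + 0
gcd(9,22) = 1
Back-substitution gives: 9·(5) + 22·(-2) = 1
So 9⁻¹ ≡ 5 ≡ 5 (mod 22)
Check: 9 × 5 = 45 ≡ 1 (mod 22) ✓

9⁻¹ ≡ 5 (mod 22)


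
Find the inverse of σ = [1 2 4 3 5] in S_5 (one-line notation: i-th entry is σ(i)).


To find σ⁻¹, swap domain and range:
σ(1) = 1 → σ⁻¹(1) = 1
σ(2) = 2 → σ⁻¹(2) = 2
σ(3) = 4 → σ⁻¹(4) = 3
σ(4) = 3 → σ⁻¹(3) = 4
σ(5) = 5 → σ⁻¹(5) = 5

σ⁻¹ = [1 2 4 3 5]


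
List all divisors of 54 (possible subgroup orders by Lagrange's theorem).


Lagrange's theorem: |H| divides |G|
|G| = 54
Divisors of 54: 1, 2, 3, 6, 9, 18, 27, 54

Possible subgroup orders: {1, 2, 3, 6, 9, 18, 27, 54}


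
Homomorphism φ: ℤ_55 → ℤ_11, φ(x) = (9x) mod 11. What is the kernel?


Kernel = preimage of identity
ker(φ) = {x ∈ ℤ_55 : 9x ≡ 0 (mod 11)}. Since 11 | 55, φ is well-defined. The kernel is the cyclic subgroup ⟨11⟩ of ℤ_55 (order 5), i.e. {0, 11, 22, 33, 44}

ker(φ) = {0, 11, 22, 33, 44}


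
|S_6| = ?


|S_n| = n! (number of permutations of n symbols)
|S_6| = 6! = 720

|S_6| = 720


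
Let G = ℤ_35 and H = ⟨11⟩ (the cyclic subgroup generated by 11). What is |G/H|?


|⟨11⟩| = n / gcd(11, 35) = 35 / 1 = 35
H is normal (ℤ_35 is abelian).
|G/H| = |G| / |H| = 35 / 35 = 1

|G/H| = 1


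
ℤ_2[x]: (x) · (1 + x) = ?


Expand and collect like terms; reduce coefficients mod 2:
x^0: 0·1 = 0 ≡ 0 (mod 2)
x^1: 0·1 + 1·1 = 1 ≡ 1 (mod 2)
x^2: 1·1 = 1 ≡ 1 (mod 2)
Result: x + x^2

f · g = x + x^2


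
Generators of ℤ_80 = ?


g generates ℤ_n iff gcd(g,n) = 1
Prime factors of 80: 2, 5
Generators are g ∈ {1,...,79} not divisible by any of these primes.
Generators: {1, 3, 7, 9, 11, 13, 17, 19, 21, 23, 27, 29, 31, 33, 37, 39, 41, 43, 47, 49, 51, 53, 57, 59, 61, 63, 67, 69, 71, 73, 77, 79}
Number of generators = φ(80) = 32

Generators of ℤ_80 = {1, 3, 7, 9, 11, 13, 17, 19, 21, 23, 27, 29, 31, 33, 37, 39, 41, 43, 47, 49, 51, 53, 57, 59, 61, 63, 67, 69, 71, 73, 77, 79}


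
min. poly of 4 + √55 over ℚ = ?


Let α = 4 + √55. Then α - 4 = √55, so (α - 4)² = 55, giving α² - 8α - 39 = 0. Degree 2 and α ∉ ℚ, so this is the minimal polynomial.

Minimal polynomial: x² - 8x - 39


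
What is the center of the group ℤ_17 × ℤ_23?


Z(G) = {g ∈ G | gx = xg for all x ∈ G}
Direct product of abelian groups is abelian, so Z(G) = G

Z(ℤ_17 × ℤ_23) = ℤ_17 × ℤ_23


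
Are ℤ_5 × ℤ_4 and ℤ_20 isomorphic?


Comparing ℤ_5 × ℤ_4 and ℤ_20:
gcd(5,4) = 1, so ℤ_5 × ℤ_4 ≅ ℤ_20 (CRT)

Yes, ℤ_5 × ℤ_4 ≅ ℤ_20


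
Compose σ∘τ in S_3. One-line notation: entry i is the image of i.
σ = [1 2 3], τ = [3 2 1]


σ∘τ: apply τ first, then σ
1 →τ 3 →σ 3
2 →τ 2 →σ 2
3 →τ 1 →σ 1

σ∘τ = [3 2 1]


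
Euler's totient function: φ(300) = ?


Factor n: 300 = 2^2 × 3 × 5^2
φ(n) = n · ∏(1 - 1/p) over distinct primes p | n
φ(300) = 300 · (1 - 1/2) · (1 - 1/3) · (1 - 1/5) = 80

φ(300) = 80


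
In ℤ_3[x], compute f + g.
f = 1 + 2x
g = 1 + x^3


Add coefficients mod 3:
x^0: 1 + 1 = 2 (mod 3)
x^1: 2 + 0 = 2 (mod 3)
x^2: 0 + 0 = 0 (mod 3)
x^3: 0 + 1 = 1 (mod 3)
Result: 2 + 2x + x^3

f + g = 2 + 2x + x^3


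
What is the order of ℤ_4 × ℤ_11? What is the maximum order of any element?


|ℤ_4 × ℤ_11| = 4 × 11 = 44
Max element order = lcm(4,11) = 44
Cyclic? Yes (gcd=1)

|ℤ_4×ℤ_11| = 44, max element order = 44


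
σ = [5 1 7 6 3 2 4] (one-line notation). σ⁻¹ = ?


To find σ⁻¹, swap domain and range:
σ(1) = 5 → σ⁻¹(5) = 1
σ(2) = 1 → σ⁻¹(1) = 2
σ(3) = 7 → σ⁻¹(7) = 3
σ(4) = 6 → σ⁻¹(6) = 4
σ(5) = 3 → σ⁻¹(3) = 5
σ(6) = 2 → σ⁻¹(2) = 6
σ(7) = 4 → σ⁻¹(4) = 7

σ⁻¹ = [2 6 5 7 1 4 3]


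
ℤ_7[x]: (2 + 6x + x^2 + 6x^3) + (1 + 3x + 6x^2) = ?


Add coefficients mod 7:
x^0: 2 + 1 = 3 (mod 7)
x^1: 6 + 3 = 2 (mod 7)
x^2: 1 + 6 = 0 (mod 7)
x^3: 6 + 0 = 6 (mod 7)
Result: 3 + 2x + 6x^3

f + g = 3 + 2x + 6x^3


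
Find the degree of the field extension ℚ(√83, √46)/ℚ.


[ℚ(√83,√46):ℚ] = [ℚ(√83,√46):ℚ(√83)]·[ℚ(√83):ℚ] = 2·2 = 4

[ℚ(√83, √46)/ℚ] = 4


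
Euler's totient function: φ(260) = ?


Factor n: 260 = 2^2 × 5 × 13
φ(n) = n · ∏(1 - 1/p) over distinct primes p | n
φ(260) = 260 · (1 - 1/2) · (1 - 1/5) · (1 - 1/13) = 96

φ(260) = 96


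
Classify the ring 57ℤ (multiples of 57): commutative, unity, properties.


57ℤ is a commutative ring under +,× but has no multiplicative identity (1 ∉ 57ℤ); it has no zero divisors, but without unity it is not an integral domain
Commutative: Yes
Integral domain: No
Has unity: No

57ℤ (multiples of 57): Commutative=Yes, Unity=No


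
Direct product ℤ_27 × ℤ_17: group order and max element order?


|ℤ_27 × ℤ_17| = 27 × 17 = 459
Max element order = lcm(27,17) = 459
Cyclic? Yes (gcd=1)

|ℤ_27×ℤ_17| = 459, max element order = 459


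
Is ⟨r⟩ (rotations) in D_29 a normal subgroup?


H = ⟨r⟩ (rotations) in D_29
The rotation subgroup ⟨r⟩ has index 2 in D_29, so it is normal

Yes, normal subgroup


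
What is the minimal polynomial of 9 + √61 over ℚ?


Let α = 9 + √61. Then α - 9 = √61, so (α - 9)² = 61, giving α² - 18α + 20 = 0. Degree 2 and α ∉ ℚ, so this is the minimal polynomial.

Minimal polynomial: x² - 18x + 20


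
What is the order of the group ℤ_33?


ℤ_n has n elements.

|ℤ_33| = 33


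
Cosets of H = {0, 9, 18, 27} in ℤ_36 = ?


H = {0, 9, 18, 27}, |H| = 4
Number of cosets = |G|/|H| = 36/4 = 9
0 + H = {0, 9, 18, 27}
1 + H = {1, 10, 19, 28}
2 + H = {2, 11, 20, 29}
3 + H = {3, 12, 21, 30}
4 + H = {4, 13, 22, 31}
5 + H = {5, 14, 23, 32}
6 + H = {6, 15, 24, 33}
7 + H = {7, 16, 25, 34}
8 + H = {8, 17, 26, 35}

Cosets: 0+H={0,9,18,27}; 1+H={1,10,19,28}; 2+H={2,11,20,29}; 3+H={3,12,21,30}; 4+H={4,13,22,31}; 5+H={5,14,23,32}; 6+H={6,15,24,33}; 7+H={7,16,25,34}; 8+H={8,17,26,35}


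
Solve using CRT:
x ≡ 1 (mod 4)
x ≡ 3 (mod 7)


m₁ = 4, m₂ = 7, gcd = 1, so CRT applies. M = m₁·m₂ = 28
Let M₁ = M/m₁ = 7, M₂ = M/m₂ = 4
Find y₁ ≡ M₁⁻¹ (mod m₁): 7⁻¹ ≡ 3 (mod 4)
Find y₂ ≡ M₂⁻¹ (mod m₂): 4⁻¹ ≡ 2 (mod 7)
x = a₁·M₁·y₁ + a₂·M₂·y₂ = 1·7·3 + 3·4·2 = 45
Reduce mod 28: x ≡ 17
Check: 17 mod 4 = 1 ✓, 17 mod 7 = 3 ✓

x ≡ 17 (mod 28)


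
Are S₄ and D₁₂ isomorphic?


Comparing S₄ and D₁₂:
S₄ has trivial center; D₁₂ has center {e, r⁶}

No, S₄ ≇ D₁₂


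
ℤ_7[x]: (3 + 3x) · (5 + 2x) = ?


Expand and collect like terms; reduce coefficients mod 7:
x^0: 3·5 = 15 ≡ 1 (mod 7)
x^1: 3·2 + 3·5 = 21 ≡ 0 (mod 7)
x^2: 3·2 = 6 ≡ 6 (mod 7)
Result: 1 + 6x^2

f · g = 1 + 6x^2


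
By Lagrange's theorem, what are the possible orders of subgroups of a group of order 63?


Lagrange's theorem: |H| divides |G|
|G| = 63
Divisors of 63: 1, 3, 7, 9, 21, 63

Possible subgroup orders: {1, 3, 7, 9, 21, 63}


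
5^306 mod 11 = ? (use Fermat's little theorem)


Fermat's little theorem: if p is prime and gcd(a,p)=1, then a^(p-1) ≡ 1 (mod p)
p = 11 is prime, gcd(5,11) = 1
Reduce exponent: 306 mod 10 = 6
So 5^306 ≡ 5^6 (mod 11)
5^6 mod 11 = 5

5^306 ≡ 5 (mod 11)


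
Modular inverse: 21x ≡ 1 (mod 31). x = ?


Use the extended Euclidean algorithm to write 1 = 21·s + 31·t; then s mod 31 is the inverse.
Euclidean algorithm:
  21 = 0·31 + 21
  31 = 1·21 + 10
  21 = 2·10 + 1
  10 = 10·1 + 0
gcd(21,31) = 1
Back-substitution gives: 21·(3) + 31·(-2) = 1
So 21⁻¹ ≡ 3 ≡ 3 (mod 31)
Check: 21 × 3 = 63 ≡ 1 (mod 31) ✓

21⁻¹ ≡ 3 (mod 31)


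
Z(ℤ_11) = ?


Z(G) = {g ∈ G | gx = xg for all x ∈ G}
ℤ_11 is abelian, so Z(G) = G

Z(ℤ_11) = ℤ_11


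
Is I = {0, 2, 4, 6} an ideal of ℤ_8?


Check ideal conditions for I = {0, 2, 4, 6} in ℤ_8:
(1) I is an additive subgroup? Yes
(2) For r ∈ ℤ_8 and a ∈ I: r·a ∈ I? Yes

Yes, I is an ideal of ℤ_8


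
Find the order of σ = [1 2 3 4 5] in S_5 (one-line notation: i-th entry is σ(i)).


Cycle decomposition: identity (all elements fixed)
Order = 1 (identity has order 1)

ord(σ) = 1


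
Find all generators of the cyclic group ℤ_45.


g generates ℤ_n iff gcd(g,n) = 1
Prime factors of 45: 3, 5
Generators are g ∈ {1,...,44} not divisible by any of these primes.
Generators: {1, 2, 4, 7, 8, 11, 13, 14, 16, 17, 19, 22, 23, 26, 28, 29, 31, 32, 34, 37, 38, 41, 43, 44}
Number of generators = φ(45) = 24

Generators of ℤ_45 = {1, 2, 4, 7, 8, 11, 13, 14, 16, 17, 19, 22, 23, 26, 28, 29, 31, 32, 34, 37, 38, 41, 43, 44}


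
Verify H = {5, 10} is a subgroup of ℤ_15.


Subgroup test for H = {5, 10} in (ℤ_15, +):
(1) 0 ∈ H? No
(2) Closure: for all a,b ∈ H, (a+b) mod 15 ∈ H? No  [counterexample: 5 + 10 = 0 ∉ H]
(3) Inverses: for all a ∈ H, -a mod 15 ∈ H? Yes

No, H is not a subgroup of ℤ_15


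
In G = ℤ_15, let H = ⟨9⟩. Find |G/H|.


|⟨9⟩| = n / gcd(9, 15) = 15 / 3 = 5
H is normal (ℤ_15 is abelian).
|G/H| = |G| / |H| = 15 / 5 = 3

|G/H| = 3


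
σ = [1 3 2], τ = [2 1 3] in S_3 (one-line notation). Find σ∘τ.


σ∘τ: apply τ first, then σ
1 →τ 2 →σ 3
2 →τ 1 →σ 1
3 →τ 3 →σ 2

σ∘τ = [3 1 2]


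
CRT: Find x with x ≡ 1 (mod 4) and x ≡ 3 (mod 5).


m₁ = 4, m₂ = 5, gcd = 1, so CRT applies. M = m₁·m₂ = 20
Let M₁ = M/m₁ = 5, M₂ = M/m₂ = 4
Find y₁ ≡ M₁⁻¹ (mod m₁): 5⁻¹ ≡ 1 (mod 4)
Find y₂ ≡ M₂⁻¹ (mod m₂): 4⁻¹ ≡ 4 (mod 5)
x = a₁·M₁·y₁ + a₂·M₂·y₂ = 1·5·1 + 3·4·4 = 53
Reduce mod 20: x ≡ 13
Check: 13 mod 4 = 1 ✓, 13 mod 5 = 3 ✓

x ≡ 13 (mod 20)


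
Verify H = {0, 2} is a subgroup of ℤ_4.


Subgroup test for H = {0, 2} in (ℤ_4, +):
(1) 0 ∈ H? Yes
(2) Closure: for all a,b ∈ H, (a+b) mod 4 ∈ H? Yes
(3) Inverses: for all a ∈ H, -a mod 4 ∈ H? Yes

Yes, H is a subgroup of ℤ_4


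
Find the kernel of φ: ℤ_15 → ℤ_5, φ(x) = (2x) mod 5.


Kernel = preimage of identity
ker(φ) = {x ∈ ℤ_15 : 2x ≡ 0 (mod 5)}. Since 5 | 15, φ is well-defined. The kernel is the cyclic subgroup ⟨5⟩ of ℤ_15 (order 3), i.e. {0, 5, 10}

ker(φ) = {0, 5, 10}


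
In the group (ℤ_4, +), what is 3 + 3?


Operation: addition mod 4
3 + 3 = (a + b) mod 4 with a = 3, b = 3

3 + 3 = 2


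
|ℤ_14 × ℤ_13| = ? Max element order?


|ℤ_14 × ℤ_13| = 14 × 13 = 182
Max element order = lcm(14,13) = 182
Cyclic? Yes (gcd=1)

|ℤ_14×ℤ_13| = 182, max element order = 182


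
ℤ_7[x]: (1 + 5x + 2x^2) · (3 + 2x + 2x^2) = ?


Expand and collect like terms; reduce coefficients mod 7:
x^0: 1·3 = 3 ≡ 3 (mod 7)
x^1: 1·2 + 5·3 = 17 ≡ 3 (mod 7)
x^2: 1·2 + 5·2 + 2·3 = 18 ≡ 4 (mod 7)
x^3: 5·2 + 2·2 = 14 ≡ 0 (mod 7)
x^4: 2·2 = 4 ≡ 4 (mod 7)
Result: 3 + 3x + 4x^2 + 4x^4

f · g = 3 + 3x + 4x^2 + 4x^4


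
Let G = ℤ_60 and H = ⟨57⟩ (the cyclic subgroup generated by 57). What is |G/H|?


|⟨57⟩| = n / gcd(57, 60) = 60 / 3 = 20
H is normal (ℤ_60 is abelian).
|G/H| = |G| / |H| = 60 / 20 = 3

|G/H| = 3


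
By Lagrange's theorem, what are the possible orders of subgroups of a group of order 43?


Lagrange's theorem: |H| divides |G|
|G| = 43
Divisors of 43: 1, 43

Possible subgroup orders: {1, 43}


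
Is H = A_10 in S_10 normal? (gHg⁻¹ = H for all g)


H = A_10 in S_10
A_10 has index 2 in S_10, and every subgroup of index 2 is normal

Yes, normal subgroup


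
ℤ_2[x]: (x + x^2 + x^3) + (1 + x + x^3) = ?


Add coefficients mod 2:
x^0: 0 + 1 = 1 (mod 2)
x^1: 1 + 1 = 0 (mod 2)
x^2: 1 + 0 = 1 (mod 2)
x^3: 1 + 1 = 0 (mod 2)
Result: 1 + x^2

f + g = 1 + x^2


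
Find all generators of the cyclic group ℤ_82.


g generates ℤ_n iff gcd(g,n) = 1
Prime factors of 82: 2, 41
Generators are g ∈ {1,...,81} not divisible by any of these primes.
Generators: {1, 3, 5, 7, 9, 11, 13, 15, 17, 19, 21, 23, 25, 27, 29, 31, 33, 35, 37, 39, 43, 45, 47, 49, 51, 53, 55, 57, 59, 61, 63, 65, 67, 69, 71, 73, 75, 77, 79, 81}
Number of generators = φ(82) = 40

Generators of ℤ_82 = {1, 3, 5, 7, 9, 11, 13, 15, 17, 19, 21, 23, 25, 27, 29, 31, 33, 35, 37, 39, 43, 45, 47, 49, 51, 53, 55, 57, 59, 61, 63, 65, 67, 69, 71, 73, 75, 77, 79, 81}


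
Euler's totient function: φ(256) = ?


Factor n: 256 = 2^8
φ(n) = n · ∏(1 - 1/p) over distinct primes p | n
φ(256) = 256 · (1 - 1/2) = 128

φ(256) = 128


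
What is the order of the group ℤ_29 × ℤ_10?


|A × B| = |A| · |B|
|ℤ_29 × ℤ_10| = 29 × 10 = 290

|ℤ_29 × ℤ_10| = 290


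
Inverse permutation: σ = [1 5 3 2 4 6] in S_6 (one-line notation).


To find σ⁻¹, swap domain and range:
σ(1) = 1 → σ⁻¹(1) = 1
σ(2) = 5 → σ⁻¹(5) = 2
σ(3) = 3 → σ⁻¹(3) = 3
σ(4) = 2 → σ⁻¹(2) = 4
σ(5) = 4 → σ⁻¹(4) = 5
σ(6) = 6 → σ⁻¹(6) = 6

σ⁻¹ = [1 4 3 5 2 6]


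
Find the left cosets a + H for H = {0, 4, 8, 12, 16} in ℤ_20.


H = {0, 4, 8, 12, 16}, |H| = 5
Number of cosets = |G|/|H| = 20/5 = 4
0 + H = {0, 4, 8, 12, 16}
1 + H = {1, 5, 9, 13, 17}
2 + H = {2, 6, 10, 14, 18}
3 + H = {3, 7, 11, 15, 19}

Cosets: 0+H={0,4,8,12,16}; 1+H={1,5,9,13,17}; 2+H={2,6,10,14,18}; 3+H={3,7,11,15,19}


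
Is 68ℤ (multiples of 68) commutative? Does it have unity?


68ℤ is a commutative ring under +,× but has no multiplicative identity (1 ∉ 68ℤ); it has no zero divisors, but without unity it is not an integral domain
Commutative: Yes
Integral domain: No
Has unity: No

68ℤ (multiples of 68): Commutative=Yes, Unity=No


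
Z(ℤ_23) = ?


Z(G) = {g ∈ G | gx = xg for all x ∈ G}
ℤ_23 is abelian, so Z(G) = G

Z(ℤ_23) = ℤ_23


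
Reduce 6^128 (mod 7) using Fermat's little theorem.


Fermat's little theorem: if p is prime and gcd(a,p)=1, then a^(p-1) ≡ 1 (mod p)
p = 7 is prime, gcd(6,7) = 1
Reduce exponent: 128 mod 6 = 2
So 6^128 ≡ 6^2 (mod 7)
6^2 mod 7 = 1

6^128 ≡ 1 (mod 7)


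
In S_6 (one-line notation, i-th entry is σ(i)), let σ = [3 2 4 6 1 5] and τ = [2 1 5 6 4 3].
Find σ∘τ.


σ∘τ: apply τ first, then σ
1 →τ 2 →σ 2
2 →τ 1 →σ 3
3 →τ 5 →σ 1
4 →τ 6 →σ 5
5 →τ 4 →σ 6
6 →τ 3 →σ 4

σ∘τ = [2 3 1 5 6 4]


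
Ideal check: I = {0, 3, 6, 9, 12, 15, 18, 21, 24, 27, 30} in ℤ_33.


Check ideal conditions for I = {0, 3, 6, 9, 12, 15, 18, 21, 24, 27, 30} in ℤ_33:
(1) I is an additive subgroup? Yes
(2) For r ∈ ℤ_33 and a ∈ I: r·a ∈ I? Yes

Yes, I is an ideal of ℤ_33


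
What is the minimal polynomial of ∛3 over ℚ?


∛3 satisfies x³ - 3 = 0, irreducible over ℚ (no rational root; 3 is not a perfect cube)

Minimal polynomial: x³ - 3


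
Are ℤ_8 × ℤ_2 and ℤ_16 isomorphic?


Comparing ℤ_8 × ℤ_2 and ℤ_16:
gcd(8,2) = 2 ≠ 1. Max element order in ℤ_8×ℤ_2 is lcm(8,2) = 8 < 16, so it has no element of order 16

No, ℤ_8 × ℤ_2 ≇ ℤ_16


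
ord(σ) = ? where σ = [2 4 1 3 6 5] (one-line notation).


Cycle decomposition: (1 2 4 3) (5 6)
Cycle lengths: 4, 2
Order = lcm(4, 2) = 4

ord(σ) = 4


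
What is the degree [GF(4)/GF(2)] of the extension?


GF(4) = GF(2^2), so the extension degree is 2

[GF(4)/GF(2)] = 2


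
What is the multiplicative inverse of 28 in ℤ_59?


Use the extended Euclidean algorithm to write 1 = 28·s + 59·t; then s mod 59 is the inverse.
Euclidean algorithm:
  28 = 0·59 + 28
  59 = 2·28 + 3
  28 = 9·3 + 1
  3 = 3·1 + 0
gcd(28,59) = 1
Back-substitution gives: 28·(19) + 59·(-9) = 1
So 28⁻¹ ≡ 19 ≡ 19 (mod 59)
Check: 28 × 19 = 532 ≡ 1 (mod 59) ✓

28⁻¹ ≡ 19 (mod 59)


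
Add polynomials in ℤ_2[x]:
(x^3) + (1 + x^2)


Add coefficients mod 2:
x^0: 0 + 1 = 1 (mod 2)
x^1: 0 + 0 = 0 (mod 2)
x^2: 0 + 1 = 1 (mod 2)
x^3: 1 + 0 = 1 (mod 2)
Result: 1 + x^2 + x^3

f + g = 1 + x^2 + x^3


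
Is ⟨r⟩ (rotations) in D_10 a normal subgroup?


H = ⟨r⟩ (rotations) in D_10
The rotation subgroup ⟨r⟩ has index 2 in D_10, so it is normal

Yes, normal subgroup


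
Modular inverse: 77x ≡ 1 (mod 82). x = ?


Use the extended Euclidean algorithm to write 1 = 77·s + 82·t; then s mod 82 is the inverse.
Euclidean algorithm:
  77 = 0·82 + 77
  82 = 1·77 + 5
  77 = 15·5 + 2
  5 = 2·2 + 1
  2 = 2·1 + 0
gcd(77,82) = 1
Back-substitution gives: 77·(-33) + 82·(31) = 1
So 77⁻¹ ≡ -33 ≡ 49 (mod 82)
Check: 77 × 49 = 3773 ≡ 1 (mod 82) ✓

77⁻¹ ≡ 49 (mod 82)


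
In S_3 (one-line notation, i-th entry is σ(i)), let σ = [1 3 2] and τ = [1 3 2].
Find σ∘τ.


σ∘τ: apply τ first, then σ
1 →τ 1 →σ 1
2 →τ 3 →σ 2
3 →τ 2 →σ 3

σ∘τ = [1 2 3]


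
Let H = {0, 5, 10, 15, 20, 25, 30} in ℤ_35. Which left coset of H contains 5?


5 + H = {5 + h (mod 35) : h ∈ H}
5+0=5, 5+5=10, 5+10=15, 5+15=20, 5+20=25, 5+25=30, 5+30=0
5 + H = {0, 5, 10, 15, 20, 25, 30} = 0 + H

5 + H = {0, 5, 10, 15, 20, 25, 30}


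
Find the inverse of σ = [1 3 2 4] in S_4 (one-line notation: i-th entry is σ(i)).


To find σ⁻¹, swap domain and range:
σ(1) = 1 → σ⁻¹(1) = 1
σ(2) = 3 → σ⁻¹(3) = 2
σ(3) = 2 → σ⁻¹(2) = 3
σ(4) = 4 → σ⁻¹(4) = 4

σ⁻¹ = [1 3 2 4]


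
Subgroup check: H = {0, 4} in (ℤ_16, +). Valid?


Subgroup test for H = {0, 4} in (ℤ_16, +):
(1) 0 ∈ H? Yes
(2) Closure: for all a,b ∈ H, (a+b) mod 16 ∈ H? No  [counterexample: 4 + 4 = 8 ∉ H]
(3) Inverses: for all a ∈ H, -a mod 16 ∈ H? No

No, H is not a subgroup of ℤ_16


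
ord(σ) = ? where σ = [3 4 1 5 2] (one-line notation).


Cycle decomposition: (1 3) (2 4 5)
Cycle lengths: 2, 3
Order = lcm(2, 3) = 6

ord(σ) = 6


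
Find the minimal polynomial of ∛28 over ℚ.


∛28 satisfies x³ - 28 = 0, irreducible over ℚ (no rational root; 28 is not a perfect cube)

Minimal polynomial: x³ - 28


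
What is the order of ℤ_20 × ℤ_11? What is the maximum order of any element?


|ℤ_20 × ℤ_11| = 20 × 11 = 220
Max element order = lcm(20,11) = 220
Cyclic? Yes (gcd=1)

|ℤ_20×ℤ_11| = 220, max element order = 220


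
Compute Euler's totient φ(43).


Factor n: 43 = 43
φ(n) = n · ∏(1 - 1/p) over distinct primes p | n
φ(43) = 43 · (1 - 1/43) = 42

φ(43) = 42


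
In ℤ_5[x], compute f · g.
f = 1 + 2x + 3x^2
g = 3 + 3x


Expand and collect like terms; reduce coefficients mod 5:
x^0: 1·3 = 3 ≡ 3 (mod 5)
x^1: 1·3 + 2·3 = 9 ≡ 4 (mod 5)
x^2: 2·3 + 3·3 = 15 ≡ 0 (mod 5)
x^3: 3·3 = 9 ≡ 4 (mod 5)
Result: 3 + 4x + 4x^3

f · g = 3 + 4x + 4x^3


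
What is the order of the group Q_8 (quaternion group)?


Q_8 = {±1, ±i, ±j, ±k}
|Q_8| = 8

|Q_8 (quaternion group)| = 8


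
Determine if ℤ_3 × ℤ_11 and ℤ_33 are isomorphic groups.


Comparing ℤ_3 × ℤ_11 and ℤ_33:
gcd(3,11) = 1, so ℤ_3 × ℤ_11 ≅ ℤ_33 (CRT)

Yes, ℤ_3 × ℤ_11 ≅ ℤ_33


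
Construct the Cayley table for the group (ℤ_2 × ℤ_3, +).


Elements: {(0,0), (0,1), (0,2), (1,0), (1,1), (1,2)}
Operation: componentwise addition mod (2, 3)
Entry (a, b) = ((a₁+b₁) mod 2, (a₂+b₂) mod 3)

Cayley table:
      | (0,0) | (0,1) | (0,2) | (1,0) | (1,1) | (1,2)
(0,0) | (0,0) | (0,1) | (0,2) | (1,0) | (1,1) | (1,2)
(0,1) | (0,1) | (0,2) | (0,0) | (1,1) | (1,2) | (1,0)
(0,2) | (0,2) | (0,0) | (0,1) | (1,2) | (1,0) | (1,1)
(1,0) | (1,0) | (1,1) | (1,2) | (0,0) | (0,1) | (0,2)
(1,1) | (1,1) | (1,2) | (1,0) | (0,1) | (0,2) | (0,0)
(1,2) | (1,2) | (1,0) | (1,1) | (0,2) | (0,0) | (0,1)


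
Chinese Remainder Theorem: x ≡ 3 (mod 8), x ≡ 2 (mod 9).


m₁ = 8, m₂ = 9, gcd = 1, so CRT applies. M = m₁·m₂ = 72
Let M₁ = M/m₁ = 9, M₂ = M/m₂ = 8
Find y₁ ≡ M₁⁻¹ (mod m₁): 9⁻¹ ≡ 1 (mod 8)
Find y₂ ≡ M₂⁻¹ (mod m₂): 8⁻¹ ≡ 8 (mod 9)
x = a₁·M₁·y₁ + a₂·M₂·y₂ = 3·9·1 + 2·8·8 = 155
Reduce mod 72: x ≡ 11
Check: 11 mod 8 = 3 ✓, 11 mod 9 = 2 ✓

x ≡ 11 (mod 72)


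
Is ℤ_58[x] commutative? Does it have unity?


ℤ_58 has zero divisors (2·29 ≡ 0), and these lift to constant zero divisors in ℤ_58[x]; so not an integral domain
Commutative: Yes
Integral domain: No
Has unity: Yes

ℤ_58[x]: Commutative=Yes, Unity=Yes


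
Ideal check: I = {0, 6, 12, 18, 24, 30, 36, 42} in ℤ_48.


Check ideal conditions for I = {0, 6, 12, 18, 24, 30, 36, 42} in ℤ_48:
(1) I is an additive subgroup? Yes
(2) For r ∈ ℤ_48 and a ∈ I: r·a ∈ I? Yes

Yes, I is an ideal of ℤ_48


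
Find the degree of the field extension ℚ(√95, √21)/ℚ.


[ℚ(√95,√21):ℚ] = [ℚ(√95,√21):ℚ(√95)]·[ℚ(√95):ℚ] = 2·2 = 4

[ℚ(√95, √21)/ℚ] = 4


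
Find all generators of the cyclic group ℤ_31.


g generates ℤ_n iff gcd(g,n) = 1
Prime factors of 31: 31
Generators are g ∈ {1,...,30} not divisible by any of these primes.
Generators: {1, 2, 3, 4, 5, 6, 7, 8, 9, 10, 11, 12, 13, 14, 15, 16, 17, 18, 19, 20, 21, 22, 23, 24, 25, 26, 27, 28, 29, 30}
Number of generators = φ(31) = 30

Generators of ℤ_31 = {1, 2, 3, 4, 5, 6, 7, 8, 9, 10, 11, 12, 13, 14, 15, 16, 17, 18, 19, 20, 21, 22, 23, 24, 25, 26, 27, 28, 29, 30}


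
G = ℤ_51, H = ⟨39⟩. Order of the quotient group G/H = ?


|⟨39⟩| = n / gcd(39, 51) = 51 / 3 = 17
H is normal (ℤ_51 is abelian).
|G/H| = |G| / |H| = 51 / 17 = 3

|G/H| = 3


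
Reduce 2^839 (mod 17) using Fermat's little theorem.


Fermat's little theorem: if p is prime and gcd(a,p)=1, then a^(p-1) ≡ 1 (mod p)
p = 17 is prime, gcd(2,17) = 1
Reduce exponent: 839 mod 16 = 7
So 2^839 ≡ 2^7 (mod 17)
2^7 mod 17 = 9

2^839 ≡ 9 (mod 17)


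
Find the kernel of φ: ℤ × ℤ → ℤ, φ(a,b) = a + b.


Kernel = preimage of identity
ker(φ) = {(a,b) ∈ ℤ² | a+b = 0} = {(a,-a) | a ∈ ℤ}

ker(φ) = {(a,-a) | a ∈ ℤ}


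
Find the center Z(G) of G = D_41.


Z(G) = {g ∈ G | gx = xg for all x ∈ G}
For odd n, Z(D_n) = {e}: no nontrivial rotation commutes with all reflections

Z(D_41) = {e}


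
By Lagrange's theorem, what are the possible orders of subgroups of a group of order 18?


Lagrange's theorem: |H| divides |G|
|G| = 18
Divisors of 18: 1, 2, 3, 6, 9, 18

Possible subgroup orders: {1, 2, 3, 6, 9, 18}


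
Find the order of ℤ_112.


ℤ_n has n elements.

|ℤ_112| = 112


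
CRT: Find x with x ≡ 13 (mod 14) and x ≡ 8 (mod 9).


m₁ = 14, m₂ = 9, gcd = 1, so CRT applies. M = m₁·m₂ = 126
Let M₁ = M/m₁ = 9, M₂ = M/m₂ = 14
Find y₁ ≡ M₁⁻¹ (mod m₁): 9⁻¹ ≡ 11 (mod 14)
Find y₂ ≡ M₂⁻¹ (mod m₂): 14⁻¹ ≡ 2 (mod 9)
x = a₁·M₁·y₁ + a₂·M₂·y₂ = 13·9·11 + 8·14·2 = 1511
Reduce mod 126: x ≡ 125
Check: 125 mod 14 = 13 ✓, 125 mod 9 = 8 ✓

x ≡ 125 (mod 126)


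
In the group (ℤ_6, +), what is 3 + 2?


Operation: addition mod 6
3 + 2 = (a + b) mod 6 with a = 3, b = 2

3 + 2 = 5


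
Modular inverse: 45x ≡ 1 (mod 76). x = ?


Use the extended Euclidean algorithm to write 1 = 45·s + 76·t; then s mod 76 is the inverse.
Euclidean algorithm:
  45 = 0·76 + 45
  76 = 1·45 + 31
  45 = 1·31 + 14
  31 = 2·14 + 3
  14 = 4·3 + 2
  3 = 1·2 + 1
  2 = 2·1 + 0
gcd(45,76) = 1
Back-substitution gives: 45·(-27) + 76·(16) = 1
So 45⁻¹ ≡ -27 ≡ 49 (mod 76)
Check: 45 × 49 = 2205 ≡ 1 (mod 76) ✓

45⁻¹ ≡ 49 (mod 76)


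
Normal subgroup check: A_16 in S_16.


H = A_16 in S_16
A_16 has index 2 in S_16, and every subgroup of index 2 is normal

Yes, normal subgroup


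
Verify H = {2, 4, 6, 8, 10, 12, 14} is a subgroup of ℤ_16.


Subgroup test for H = {2, 4, 6, 8, 10, 12, 14} in (ℤ_16, +):
(1) 0 ∈ H? No
(2) Closure: for all a,b ∈ H, (a+b) mod 16 ∈ H? No  [counterexample: 2 + 14 = 0 ∉ H]
(3) Inverses: for all a ∈ H, -a mod 16 ∈ H? Yes

No, H is not a subgroup of ℤ_16


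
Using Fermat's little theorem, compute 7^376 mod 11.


Fermat's little theorem: if p is prime and gcd(a,p)=1, then a^(p-1) ≡ 1 (mod p)
p = 11 is prime, gcd(7,11) = 1
Reduce exponent: 376 mod 10 = 6
So 7^376 ≡ 7^6 (mod 11)
7^6 mod 11 = 4

7^376 ≡ 4 (mod 11)


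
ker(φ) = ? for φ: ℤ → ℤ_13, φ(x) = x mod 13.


Kernel = preimage of identity
ker(φ) = {x ∈ ℤ : x ≡ 0 (mod 13)} = 13ℤ = {0, ±13, ±26, ...}

ker(φ) = 13ℤ


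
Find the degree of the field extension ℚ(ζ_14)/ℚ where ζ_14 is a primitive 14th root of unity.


[ℚ(ζ_n):ℚ] = deg Φ_n(x) = φ(n). Here φ(14) = 6

[ℚ(ζ_14)/ℚ where ζ_14 is a primitive 14th root of unity] = 6


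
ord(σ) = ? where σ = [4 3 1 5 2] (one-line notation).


Cycle decomposition: (1 4 5 2 3)
Cycle lengths: 5
Order = lcm(5) = 5

ord(σ) = 5


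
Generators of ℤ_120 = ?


g generates ℤ_n iff gcd(g,n) = 1
Prime factors of 120: 2, 3, 5
Generators are g ∈ {1,...,119} not divisible by any of these primes.
Generators: {1, 7, 11, 13, 17, 19, 23, 29, 31, 37, 41, 43, 47, 49, 53, 59, 61, 67, 71, 73, 77, 79, 83, 89, 91, 97, 101, 103, 107, 109, 113, 119}
Number of generators = φ(120) = 32

Generators of ℤ_120 = {1, 7, 11, 13, 17, 19, 23, 29, 31, 37, 41, 43, 47, 49, 53, 59, 61, 67, 71, 73, 77, 79, 83, 89, 91, 97, 101, 103, 107, 109, 113, 119}


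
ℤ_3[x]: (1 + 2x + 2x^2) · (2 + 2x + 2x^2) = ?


Expand and collect like terms; reduce coefficients mod 3:
x^0: 1·2 = 2 ≡ 2 (mod 3)
x^1: 1·2 + 2·2 = 6 ≡ 0 (mod 3)
x^2: 1·2 + 2·2 + 2·2 = 10 ≡ 1 (mod 3)
x^3: 2·2 + 2·2 = 8 ≡ 2 (mod 3)
x^4: 2·2 = 4 ≡ 1 (mod 3)
Result: 2 + x^2 + 2x^3 + x^4

f · g = 2 + x^2 + 2x^3 + x^4


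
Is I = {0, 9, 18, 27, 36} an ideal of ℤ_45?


Check ideal conditions for I = {0, 9, 18, 27, 36} in ℤ_45:
(1) I is an additive subgroup? Yes
(2) For r ∈ ℤ_45 and a ∈ I: r·a ∈ I? Yes

Yes, I is an ideal of ℤ_45


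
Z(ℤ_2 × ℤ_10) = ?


Z(G) = {g ∈ G | gx = xg for all x ∈ G}
Direct product of abelian groups is abelian, so Z(G) = G

Z(ℤ_2 × ℤ_10) = ℤ_2 × ℤ_10


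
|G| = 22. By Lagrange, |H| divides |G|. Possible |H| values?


Lagrange's theorem: |H| divides |G|
|G| = 22
Divisors of 22: 1, 2, 11, 22

Possible subgroup orders: {1, 2, 11, 22}


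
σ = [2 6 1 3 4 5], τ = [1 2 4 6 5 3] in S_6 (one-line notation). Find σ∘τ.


σ∘τ: apply τ first, then σ
1 →τ 1 →σ 2
2 →τ 2 →σ 6
3 →τ 4 →σ 3
4 →τ 6 →σ 5
5 →τ 5 →σ 4
6 →τ 3 →σ 1

σ∘τ = [2 6 3 5 4 1]


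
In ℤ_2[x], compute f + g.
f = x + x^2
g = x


Add coefficients mod 2:
x^0: 0 + 0 = 0 (mod 2)
x^1: 1 + 1 = 0 (mod 2)
x^2: 1 + 0 = 1 (mod 2)
Result: x^2

f + g = x^2


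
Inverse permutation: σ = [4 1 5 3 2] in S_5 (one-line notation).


To find σ⁻¹, swap domain and range:
σ(1) = 4 → σ⁻¹(4) = 1
σ(2) = 1 → σ⁻¹(1) = 2
σ(3) = 5 → σ⁻¹(5) = 3
σ(4) = 3 → σ⁻¹(3) = 4
σ(5) = 2 → σ⁻¹(2) = 5

σ⁻¹ = [2 5 4 1 3]


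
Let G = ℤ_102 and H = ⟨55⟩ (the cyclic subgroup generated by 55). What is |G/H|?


|⟨55⟩| = n / gcd(55, 102) = 102 / 1 = 102
H is normal (ℤ_102 is abelian).
|G/H| = |G| / |H| = 102 / 102 = 1

|G/H| = 1


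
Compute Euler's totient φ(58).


Factor n: 58 = 2 × 29
φ(n) = n · ∏(1 - 1/p) over distinct primes p | n
φ(58) = 58 · (1 - 1/2) · (1 - 1/29) = 28

φ(58) = 28


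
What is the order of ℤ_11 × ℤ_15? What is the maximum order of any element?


|ℤ_11 × ℤ_15| = 11 × 15 = 165
Max element order = lcm(11,15) = 165
Cyclic? Yes (gcd=1)

|ℤ_11×ℤ_15| = 165, max element order = 165


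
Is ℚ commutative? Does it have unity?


ℚ is a field: commutative, has unity, every nonzero element is a unit (hence an integral domain)
Commutative: Yes
Integral domain: Yes
Has unity: Yes

ℚ: Commutative=Yes, Unity=Yes


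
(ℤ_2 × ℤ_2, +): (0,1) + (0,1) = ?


Operation: componentwise addition mod (2, 2)
(0,1) + (0,1) = ((a₁+b₁) mod 2, (a₂+b₂) mod 2) with a = (0,1), b = (0,1)

(0,1) + (0,1) = (0,0)


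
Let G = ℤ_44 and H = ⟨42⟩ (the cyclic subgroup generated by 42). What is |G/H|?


|⟨42⟩| = n / gcd(42, 44) = 44 / 2 = 22
H is normal (ℤ_44 is abelian).
|G/H| = |G| / |H| = 44 / 22 = 2

|G/H| = 2


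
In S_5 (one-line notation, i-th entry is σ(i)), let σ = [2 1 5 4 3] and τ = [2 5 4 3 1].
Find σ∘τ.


σ∘τ: apply τ first, then σ
1 →τ 2 →σ 1
2 →τ 5 →σ 3
3 →τ 4 →σ 4
4 →τ 3 →σ 5
5 →τ 1 →σ 2

σ∘τ = [1 3 4 5 2]


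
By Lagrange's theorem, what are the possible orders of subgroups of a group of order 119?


Lagrange's theorem: |H| divides |G|
|G| = 119
Divisors of 119: 1, 7, 17, 119

Possible subgroup orders: {1, 7, 17, 119}


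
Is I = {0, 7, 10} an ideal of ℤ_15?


Check ideal conditions for I = {0, 7, 10} in ℤ_15:
(1) I is an additive subgroup? No
(2) For r ∈ ℤ_15 and a ∈ I: r·a ∈ I? No  [counterexample: r=2, a=7, r·a mod 15 = 14 ∉ I]

No, I is not an ideal of ℤ_15


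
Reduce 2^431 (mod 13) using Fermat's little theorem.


Fermat's little theorem: if p is prime and gcd(a,p)=1, then a^(p-1) ≡ 1 (mod p)
p = 13 is prime, gcd(2,13) = 1
Reduce exponent: 431 mod 12 = 11
So 2^431 ≡ 2^11 (mod 13)
2^11 mod 13 = 7

2^431 ≡ 7 (mod 13)


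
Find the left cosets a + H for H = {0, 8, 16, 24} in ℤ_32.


H = {0, 8, 16, 24}, |H| = 4
Number of cosets = |G|/|H| = 32/4 = 8
0 + H = {0, 8, 16, 24}
1 + H = {1, 9, 17, 25}
2 + H = {2, 10, 18, 26}
3 + H = {3, 11, 19, 27}
4 + H = {4, 12, 20, 28}
5 + H = {5, 13, 21, 29}
6 + H = {6, 14, 22, 30}
7 + H = {7, 15, 23, 31}

Cosets: 0+H={0,8,16,24}; 1+H={1,9,17,25}; 2+H={2,10,18,26}; 3+H={3,11,19,27}; 4+H={4,12,20,28}; 5+H={5,13,21,29}; 6+H={6,14,22,30}; 7+H={7,15,23,31}


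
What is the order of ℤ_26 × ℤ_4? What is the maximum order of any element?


|ℤ_26 × ℤ_4| = 26 × 4 = 104
Max element order = lcm(26,4) = 52
Cyclic? No (gcd=2)

|ℤ_26×ℤ_4| = 104, max element order = 52


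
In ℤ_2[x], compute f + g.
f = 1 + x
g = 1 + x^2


Add coefficients mod 2:
x^0: 1 + 1 = 0 (mod 2)
x^1: 1 + 0 = 1 (mod 2)
x^2: 0 + 1 = 1 (mod 2)
Result: x + x^2

f + g = x + x^2
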